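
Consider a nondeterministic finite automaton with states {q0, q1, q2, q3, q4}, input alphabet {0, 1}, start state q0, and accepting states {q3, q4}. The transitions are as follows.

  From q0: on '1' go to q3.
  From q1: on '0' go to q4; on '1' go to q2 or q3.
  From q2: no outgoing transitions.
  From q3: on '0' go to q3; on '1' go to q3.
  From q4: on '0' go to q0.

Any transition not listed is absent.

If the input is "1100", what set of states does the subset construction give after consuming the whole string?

Start in {q0}.
Read '1': {q0} → {q3}.
Read '1': {q3} → {q3}.
Read '0': {q3} → {q3}.
Read '0': {q3} → {q3}.

{q3}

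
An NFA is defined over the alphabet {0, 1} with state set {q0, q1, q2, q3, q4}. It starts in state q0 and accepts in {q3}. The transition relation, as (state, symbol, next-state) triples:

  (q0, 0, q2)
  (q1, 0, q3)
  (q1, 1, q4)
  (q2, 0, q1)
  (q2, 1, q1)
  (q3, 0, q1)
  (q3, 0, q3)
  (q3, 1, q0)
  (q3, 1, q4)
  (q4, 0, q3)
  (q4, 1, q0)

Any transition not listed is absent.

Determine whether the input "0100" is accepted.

Start in {q0}.
Read '0': {q0} → {q2}.
Read '1': {q2} → {q1}.
Read '0': {q1} → {q3}.
Read '0': {q3} → {q1, q3}.
The final set {q1, q3} contains the accepting state q3.

Yes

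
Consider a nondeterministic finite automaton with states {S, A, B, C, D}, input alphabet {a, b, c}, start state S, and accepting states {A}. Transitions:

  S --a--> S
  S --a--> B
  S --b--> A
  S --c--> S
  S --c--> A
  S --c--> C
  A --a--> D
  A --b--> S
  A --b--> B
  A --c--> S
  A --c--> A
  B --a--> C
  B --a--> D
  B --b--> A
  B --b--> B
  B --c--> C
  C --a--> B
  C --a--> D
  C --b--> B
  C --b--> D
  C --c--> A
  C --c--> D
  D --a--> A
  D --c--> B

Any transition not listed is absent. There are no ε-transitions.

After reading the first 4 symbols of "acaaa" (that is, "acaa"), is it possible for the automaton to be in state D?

Yes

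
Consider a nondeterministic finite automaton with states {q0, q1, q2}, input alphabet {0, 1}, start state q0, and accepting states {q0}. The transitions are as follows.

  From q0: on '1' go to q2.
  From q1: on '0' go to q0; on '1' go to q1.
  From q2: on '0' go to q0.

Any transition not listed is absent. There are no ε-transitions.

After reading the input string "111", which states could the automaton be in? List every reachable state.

∅

Start in {q0}.
Read '1': {q0} → {q2}.
Read '1': {q2} → ∅.
The set is empty and remains empty for the remaining 1 symbol.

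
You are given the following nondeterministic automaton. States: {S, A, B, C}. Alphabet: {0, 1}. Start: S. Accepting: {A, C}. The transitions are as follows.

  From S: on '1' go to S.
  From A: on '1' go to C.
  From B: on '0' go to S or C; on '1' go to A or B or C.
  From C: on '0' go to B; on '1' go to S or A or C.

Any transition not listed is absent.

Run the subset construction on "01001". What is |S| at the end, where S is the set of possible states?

Start in {S}.
Read '0': {S} → ∅.
The set is empty and remains empty for the remaining 4 symbols.
That set has 0 states.

0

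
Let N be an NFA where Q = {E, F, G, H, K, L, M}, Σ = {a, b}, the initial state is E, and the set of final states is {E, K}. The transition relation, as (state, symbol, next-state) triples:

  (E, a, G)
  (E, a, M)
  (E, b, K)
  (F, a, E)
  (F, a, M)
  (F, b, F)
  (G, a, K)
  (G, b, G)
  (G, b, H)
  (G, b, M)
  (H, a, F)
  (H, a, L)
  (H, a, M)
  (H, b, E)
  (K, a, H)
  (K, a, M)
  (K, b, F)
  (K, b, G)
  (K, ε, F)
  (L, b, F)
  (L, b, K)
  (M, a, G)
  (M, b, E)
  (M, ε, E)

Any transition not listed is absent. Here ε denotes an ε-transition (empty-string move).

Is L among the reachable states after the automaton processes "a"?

No

Start in {E}.
Read 'a': E→{G, M}; union {G, M}; ε-closure = {E, G, M}.
State L is not in {E, G, M}.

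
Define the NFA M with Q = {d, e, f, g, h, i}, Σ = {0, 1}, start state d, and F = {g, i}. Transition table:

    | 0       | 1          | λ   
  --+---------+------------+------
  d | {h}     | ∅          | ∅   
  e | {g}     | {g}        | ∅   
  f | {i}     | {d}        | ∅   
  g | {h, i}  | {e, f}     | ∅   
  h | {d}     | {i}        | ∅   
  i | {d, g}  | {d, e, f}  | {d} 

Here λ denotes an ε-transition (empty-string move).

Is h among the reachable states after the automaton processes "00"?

No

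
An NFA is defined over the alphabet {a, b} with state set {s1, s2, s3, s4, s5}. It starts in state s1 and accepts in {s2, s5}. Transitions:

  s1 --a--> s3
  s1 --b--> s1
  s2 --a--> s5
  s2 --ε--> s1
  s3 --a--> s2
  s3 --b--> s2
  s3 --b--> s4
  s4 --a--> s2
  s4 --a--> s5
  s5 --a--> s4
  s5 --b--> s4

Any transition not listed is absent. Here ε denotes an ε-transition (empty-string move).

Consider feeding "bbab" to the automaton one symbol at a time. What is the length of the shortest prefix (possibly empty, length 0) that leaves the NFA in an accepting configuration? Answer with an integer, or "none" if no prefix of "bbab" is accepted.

Start in {s1}.
Read 'b': {s1} → {s1}.
Read 'b': {s1} → {s1}.
Read 'a': {s1} → {s3}.
Read 'b': {s3} → {s1, s2, s4}.
None of the earlier sets intersect F, but {s1, s2, s4} does.

4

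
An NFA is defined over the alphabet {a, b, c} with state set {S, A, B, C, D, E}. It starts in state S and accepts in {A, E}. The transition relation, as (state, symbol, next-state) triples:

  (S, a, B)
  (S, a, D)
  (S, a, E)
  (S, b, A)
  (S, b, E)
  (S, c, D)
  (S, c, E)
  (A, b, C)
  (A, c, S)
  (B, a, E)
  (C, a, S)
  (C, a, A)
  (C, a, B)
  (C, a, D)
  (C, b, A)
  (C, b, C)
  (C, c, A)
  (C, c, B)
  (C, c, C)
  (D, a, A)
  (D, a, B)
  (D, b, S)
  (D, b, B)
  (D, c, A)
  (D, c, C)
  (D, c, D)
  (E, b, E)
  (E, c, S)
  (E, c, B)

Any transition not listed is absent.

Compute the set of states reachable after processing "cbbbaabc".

{S, A, B, C, D, E}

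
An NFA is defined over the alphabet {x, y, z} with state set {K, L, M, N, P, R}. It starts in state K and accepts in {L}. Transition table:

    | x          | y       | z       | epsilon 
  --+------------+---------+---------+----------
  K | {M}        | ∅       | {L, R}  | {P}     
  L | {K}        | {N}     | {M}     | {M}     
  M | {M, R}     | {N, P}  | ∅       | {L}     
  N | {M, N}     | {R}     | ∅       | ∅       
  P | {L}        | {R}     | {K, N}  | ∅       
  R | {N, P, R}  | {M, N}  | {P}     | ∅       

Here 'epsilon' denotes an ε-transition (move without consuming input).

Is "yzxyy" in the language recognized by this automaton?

Start: ε-closure({K}) = {K, P}.
Read 'y': {K, P} → {R}.
Read 'z': {R} → {P}.
Read 'x': {P} → {L, M}.
Read 'y': {L, M} → {N, P}.
Read 'y': {N, P} → {R}.
The final set {R} contains no accepting state.

No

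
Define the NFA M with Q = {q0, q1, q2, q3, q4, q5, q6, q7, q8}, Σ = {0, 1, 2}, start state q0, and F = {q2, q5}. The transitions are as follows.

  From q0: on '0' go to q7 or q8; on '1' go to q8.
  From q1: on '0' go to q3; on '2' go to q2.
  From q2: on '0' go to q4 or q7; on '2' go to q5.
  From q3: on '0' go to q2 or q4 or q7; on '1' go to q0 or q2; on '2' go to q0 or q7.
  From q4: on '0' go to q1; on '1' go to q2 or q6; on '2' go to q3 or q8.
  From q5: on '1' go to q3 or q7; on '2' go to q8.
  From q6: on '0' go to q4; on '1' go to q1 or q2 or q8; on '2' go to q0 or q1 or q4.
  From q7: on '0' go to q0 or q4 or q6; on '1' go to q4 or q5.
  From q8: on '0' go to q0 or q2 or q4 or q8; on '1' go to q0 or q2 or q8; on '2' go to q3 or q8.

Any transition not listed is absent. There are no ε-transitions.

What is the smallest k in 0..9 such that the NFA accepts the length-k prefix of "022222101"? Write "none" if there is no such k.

Start in {q0}.
Read '0': {q0} → {q7, q8}.
Read '2': {q7, q8} → {q3, q8}.
Read '2': {q3, q8} → {q0, q3, q7, q8}.
Read '2': {q0, q3, q7, q8} → {q0, q3, q7, q8}.
Read '2': {q0, q3, q7, q8} → {q0, q3, q7, q8}.
Read '2': {q0, q3, q7, q8} → {q0, q3, q7, q8}.
Read '1': {q0, q3, q7, q8} → {q0, q2, q4, q5, q8}.
None of the earlier sets intersect F, but {q0, q2, q4, q5, q8} does.

7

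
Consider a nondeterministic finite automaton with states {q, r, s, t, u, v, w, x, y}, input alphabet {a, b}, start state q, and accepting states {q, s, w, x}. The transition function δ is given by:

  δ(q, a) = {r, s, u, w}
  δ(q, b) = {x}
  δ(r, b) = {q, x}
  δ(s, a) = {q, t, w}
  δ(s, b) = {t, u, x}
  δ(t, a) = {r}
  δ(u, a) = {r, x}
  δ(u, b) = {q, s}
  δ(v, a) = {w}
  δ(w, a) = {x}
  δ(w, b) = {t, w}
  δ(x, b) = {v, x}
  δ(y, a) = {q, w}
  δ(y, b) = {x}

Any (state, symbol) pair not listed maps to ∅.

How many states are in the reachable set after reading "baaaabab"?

Start in {q}.
Read 'b': q→{x}; now {x}.
Read 'a': x→∅; now ∅.
The set is empty and remains empty for the remaining 6 symbols.
That set has 0 states.

0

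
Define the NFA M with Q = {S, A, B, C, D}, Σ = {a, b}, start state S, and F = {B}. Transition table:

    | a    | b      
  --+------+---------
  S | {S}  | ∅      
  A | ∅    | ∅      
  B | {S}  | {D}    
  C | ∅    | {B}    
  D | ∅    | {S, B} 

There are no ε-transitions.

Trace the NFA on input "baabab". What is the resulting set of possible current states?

Start in {S}.
Read 'b': S→∅; now ∅.
The set is empty and remains empty for the remaining 5 symbols.

∅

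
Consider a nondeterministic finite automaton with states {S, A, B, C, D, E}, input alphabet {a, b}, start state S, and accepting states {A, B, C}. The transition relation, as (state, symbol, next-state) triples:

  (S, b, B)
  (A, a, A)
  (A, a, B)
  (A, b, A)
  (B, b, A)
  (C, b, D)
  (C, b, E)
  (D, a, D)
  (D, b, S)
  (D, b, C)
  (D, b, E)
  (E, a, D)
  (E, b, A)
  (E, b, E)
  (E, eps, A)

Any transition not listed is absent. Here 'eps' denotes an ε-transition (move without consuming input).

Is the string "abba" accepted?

Start in {S}.
Read 'a': S→∅; now ∅.
The set is empty and remains empty for the remaining 3 symbols.
The final set ∅ contains no accepting state.

No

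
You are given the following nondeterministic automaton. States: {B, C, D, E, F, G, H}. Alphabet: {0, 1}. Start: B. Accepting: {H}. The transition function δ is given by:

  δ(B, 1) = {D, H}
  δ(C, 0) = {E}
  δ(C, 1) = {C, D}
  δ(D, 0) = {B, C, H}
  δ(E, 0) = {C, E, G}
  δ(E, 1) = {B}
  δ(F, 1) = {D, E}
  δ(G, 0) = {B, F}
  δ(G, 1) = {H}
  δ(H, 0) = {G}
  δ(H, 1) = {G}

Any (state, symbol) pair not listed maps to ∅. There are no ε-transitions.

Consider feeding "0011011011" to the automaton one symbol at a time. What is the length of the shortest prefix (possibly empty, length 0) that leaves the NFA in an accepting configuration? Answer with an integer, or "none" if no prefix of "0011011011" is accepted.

Start in {B}.
Read '0': B→∅; now ∅.
The set is empty and remains empty for the remaining 9 symbols.
No reachable set along the way intersects F.

none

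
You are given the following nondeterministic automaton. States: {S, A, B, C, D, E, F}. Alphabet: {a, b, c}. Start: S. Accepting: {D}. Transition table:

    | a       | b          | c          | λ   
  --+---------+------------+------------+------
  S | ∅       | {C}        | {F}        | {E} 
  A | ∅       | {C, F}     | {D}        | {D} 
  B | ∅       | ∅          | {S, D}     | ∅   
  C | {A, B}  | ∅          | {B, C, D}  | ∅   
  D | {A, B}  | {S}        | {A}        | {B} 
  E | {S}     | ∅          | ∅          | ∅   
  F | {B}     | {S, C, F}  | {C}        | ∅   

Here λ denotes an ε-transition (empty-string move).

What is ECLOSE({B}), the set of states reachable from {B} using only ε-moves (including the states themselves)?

Begin with {B}.
No ε-moves leave this set, so the closure equals the set itself.

{B}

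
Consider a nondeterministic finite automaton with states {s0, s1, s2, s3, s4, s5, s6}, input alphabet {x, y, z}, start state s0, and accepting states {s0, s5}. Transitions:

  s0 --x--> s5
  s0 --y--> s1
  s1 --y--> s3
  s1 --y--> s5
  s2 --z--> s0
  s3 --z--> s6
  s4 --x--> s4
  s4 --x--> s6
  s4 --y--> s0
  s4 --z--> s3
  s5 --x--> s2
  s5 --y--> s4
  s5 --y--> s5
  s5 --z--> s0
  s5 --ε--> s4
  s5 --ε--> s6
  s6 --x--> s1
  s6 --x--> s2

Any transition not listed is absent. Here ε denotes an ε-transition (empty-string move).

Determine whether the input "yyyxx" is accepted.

No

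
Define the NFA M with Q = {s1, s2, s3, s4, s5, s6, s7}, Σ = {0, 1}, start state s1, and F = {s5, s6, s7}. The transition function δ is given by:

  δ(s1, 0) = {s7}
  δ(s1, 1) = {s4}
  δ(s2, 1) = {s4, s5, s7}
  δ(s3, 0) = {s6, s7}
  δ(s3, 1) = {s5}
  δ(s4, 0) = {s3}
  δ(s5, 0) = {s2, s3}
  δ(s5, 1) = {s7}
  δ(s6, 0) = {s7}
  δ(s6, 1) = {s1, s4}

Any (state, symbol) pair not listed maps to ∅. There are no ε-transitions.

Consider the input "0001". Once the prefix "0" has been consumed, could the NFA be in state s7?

Yes

Start in {s1}.
Read '0': s1→{s7}; now {s7}.
State s7 is in {s7}.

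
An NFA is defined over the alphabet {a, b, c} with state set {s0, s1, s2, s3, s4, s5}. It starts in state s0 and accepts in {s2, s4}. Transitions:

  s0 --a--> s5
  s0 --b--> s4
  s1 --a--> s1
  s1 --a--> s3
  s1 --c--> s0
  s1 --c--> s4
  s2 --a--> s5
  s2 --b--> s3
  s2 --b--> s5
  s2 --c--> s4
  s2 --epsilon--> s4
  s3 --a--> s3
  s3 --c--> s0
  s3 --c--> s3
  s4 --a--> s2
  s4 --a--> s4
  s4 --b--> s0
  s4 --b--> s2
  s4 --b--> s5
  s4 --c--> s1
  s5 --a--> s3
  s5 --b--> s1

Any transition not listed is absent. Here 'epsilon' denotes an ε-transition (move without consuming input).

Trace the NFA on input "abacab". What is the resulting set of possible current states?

{s0, s1, s2, s3, s4, s5}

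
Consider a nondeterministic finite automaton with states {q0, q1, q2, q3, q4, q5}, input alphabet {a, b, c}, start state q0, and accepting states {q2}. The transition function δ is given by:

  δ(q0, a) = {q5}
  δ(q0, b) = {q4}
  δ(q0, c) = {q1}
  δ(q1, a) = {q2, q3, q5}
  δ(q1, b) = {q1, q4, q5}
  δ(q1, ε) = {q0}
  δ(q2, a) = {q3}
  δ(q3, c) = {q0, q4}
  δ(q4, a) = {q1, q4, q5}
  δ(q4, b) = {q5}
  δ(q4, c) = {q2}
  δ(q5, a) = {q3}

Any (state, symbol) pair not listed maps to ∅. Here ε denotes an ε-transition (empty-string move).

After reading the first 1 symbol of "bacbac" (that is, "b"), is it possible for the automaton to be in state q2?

No

Start in {q0}.
Read 'b': q0→{q4}; now {q4}.
State q2 is not in {q4}.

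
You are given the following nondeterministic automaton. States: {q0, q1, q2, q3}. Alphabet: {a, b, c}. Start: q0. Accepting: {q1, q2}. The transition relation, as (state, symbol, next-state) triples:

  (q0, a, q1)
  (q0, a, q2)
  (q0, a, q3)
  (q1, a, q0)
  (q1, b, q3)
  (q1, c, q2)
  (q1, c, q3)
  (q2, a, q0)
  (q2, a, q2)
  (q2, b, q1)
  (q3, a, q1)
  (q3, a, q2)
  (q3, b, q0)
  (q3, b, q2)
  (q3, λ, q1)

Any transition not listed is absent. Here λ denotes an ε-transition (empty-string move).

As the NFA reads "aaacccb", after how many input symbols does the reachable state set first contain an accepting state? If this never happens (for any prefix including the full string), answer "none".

1

Start in {q0}.
Read 'a': {q0} → {q1, q2, q3}.
None of the earlier sets intersect F, but {q1, q2, q3} does.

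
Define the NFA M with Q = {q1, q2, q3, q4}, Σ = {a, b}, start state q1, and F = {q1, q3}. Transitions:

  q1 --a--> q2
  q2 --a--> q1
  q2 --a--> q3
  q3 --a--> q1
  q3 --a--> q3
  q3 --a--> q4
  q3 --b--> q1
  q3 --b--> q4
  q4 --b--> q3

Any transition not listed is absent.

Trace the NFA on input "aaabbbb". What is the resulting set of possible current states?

Start in {q1}.
Read 'a': q1→{q2}; now {q2}.
Read 'a': q2→{q1, q3}; now {q1, q3}.
Read 'a': q1→{q2}, q3→{q1, q3, q4}; now {q1, q2, q3, q4}.
Read 'b': q1→∅, q2→∅, q3→{q1, q4}, q4→{q3}; now {q1, q3, q4}.
Read 'b': q1→∅, q3→{q1, q4}, q4→{q3}; now {q1, q3, q4}.
Read 'b': q1→∅, q3→{q1, q4}, q4→{q3}; now {q1, q3, q4}.
Read 'b': q1→∅, q3→{q1, q4}, q4→{q3}; now {q1, q3, q4}.

{q1, q3, q4}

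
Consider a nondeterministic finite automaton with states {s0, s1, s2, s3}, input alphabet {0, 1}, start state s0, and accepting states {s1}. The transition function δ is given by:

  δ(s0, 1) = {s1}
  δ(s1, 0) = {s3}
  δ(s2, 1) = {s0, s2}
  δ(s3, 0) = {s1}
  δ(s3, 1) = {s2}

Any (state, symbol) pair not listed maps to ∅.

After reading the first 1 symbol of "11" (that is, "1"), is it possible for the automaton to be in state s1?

Yes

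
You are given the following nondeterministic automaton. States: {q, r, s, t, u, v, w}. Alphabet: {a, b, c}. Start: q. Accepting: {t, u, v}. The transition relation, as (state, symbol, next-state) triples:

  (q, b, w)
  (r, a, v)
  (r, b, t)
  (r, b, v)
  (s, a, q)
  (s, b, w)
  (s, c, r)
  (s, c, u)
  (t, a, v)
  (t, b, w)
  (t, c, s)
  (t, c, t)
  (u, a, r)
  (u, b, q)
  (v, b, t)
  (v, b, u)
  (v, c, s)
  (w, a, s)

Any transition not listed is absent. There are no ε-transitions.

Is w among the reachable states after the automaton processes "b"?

Yes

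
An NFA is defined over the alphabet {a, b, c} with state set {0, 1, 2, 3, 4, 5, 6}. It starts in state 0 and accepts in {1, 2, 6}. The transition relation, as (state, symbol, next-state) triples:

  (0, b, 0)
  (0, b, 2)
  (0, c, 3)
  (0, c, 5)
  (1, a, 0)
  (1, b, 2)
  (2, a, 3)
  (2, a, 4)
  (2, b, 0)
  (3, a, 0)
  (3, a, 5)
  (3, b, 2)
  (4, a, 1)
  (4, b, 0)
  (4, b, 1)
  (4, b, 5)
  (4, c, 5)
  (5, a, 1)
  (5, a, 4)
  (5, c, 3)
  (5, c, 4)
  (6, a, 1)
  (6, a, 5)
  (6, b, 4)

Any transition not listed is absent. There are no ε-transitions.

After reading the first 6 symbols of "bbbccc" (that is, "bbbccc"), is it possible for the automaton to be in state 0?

Start in {0}.
Read 'b': {0} → {0, 2}.
Read 'b': {0, 2} → {0, 2}.
Read 'b': {0, 2} → {0, 2}.
Read 'c': {0, 2} → {3, 5}.
Read 'c': {3, 5} → {3, 4}.
Read 'c': {3, 4} → {5}.
State 0 is not in {5}.

No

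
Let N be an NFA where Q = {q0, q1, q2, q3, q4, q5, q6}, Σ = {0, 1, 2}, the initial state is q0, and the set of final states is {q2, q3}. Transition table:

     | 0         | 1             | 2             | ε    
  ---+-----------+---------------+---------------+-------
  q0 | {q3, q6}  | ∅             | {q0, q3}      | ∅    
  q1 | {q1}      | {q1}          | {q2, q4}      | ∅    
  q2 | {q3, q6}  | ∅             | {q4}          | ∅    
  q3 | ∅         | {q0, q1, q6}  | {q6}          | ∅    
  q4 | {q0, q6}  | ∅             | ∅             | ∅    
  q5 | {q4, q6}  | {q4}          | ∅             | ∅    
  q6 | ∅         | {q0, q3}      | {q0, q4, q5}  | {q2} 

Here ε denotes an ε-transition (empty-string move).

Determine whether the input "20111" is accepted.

Yes

Start in {q0}.
Read '2': {q0} → {q0, q3}.
Read '0': {q0, q3} → {q2, q3, q6}.
Read '1': {q2, q3, q6} → {q0, q1, q2, q3, q6}.
Read '1': {q0, q1, q2, q3, q6} → {q0, q1, q2, q3, q6}.
Read '1': {q0, q1, q2, q3, q6} → {q0, q1, q2, q3, q6}.
The final set {q0, q1, q2, q3, q6} contains the accepting states q2, q3.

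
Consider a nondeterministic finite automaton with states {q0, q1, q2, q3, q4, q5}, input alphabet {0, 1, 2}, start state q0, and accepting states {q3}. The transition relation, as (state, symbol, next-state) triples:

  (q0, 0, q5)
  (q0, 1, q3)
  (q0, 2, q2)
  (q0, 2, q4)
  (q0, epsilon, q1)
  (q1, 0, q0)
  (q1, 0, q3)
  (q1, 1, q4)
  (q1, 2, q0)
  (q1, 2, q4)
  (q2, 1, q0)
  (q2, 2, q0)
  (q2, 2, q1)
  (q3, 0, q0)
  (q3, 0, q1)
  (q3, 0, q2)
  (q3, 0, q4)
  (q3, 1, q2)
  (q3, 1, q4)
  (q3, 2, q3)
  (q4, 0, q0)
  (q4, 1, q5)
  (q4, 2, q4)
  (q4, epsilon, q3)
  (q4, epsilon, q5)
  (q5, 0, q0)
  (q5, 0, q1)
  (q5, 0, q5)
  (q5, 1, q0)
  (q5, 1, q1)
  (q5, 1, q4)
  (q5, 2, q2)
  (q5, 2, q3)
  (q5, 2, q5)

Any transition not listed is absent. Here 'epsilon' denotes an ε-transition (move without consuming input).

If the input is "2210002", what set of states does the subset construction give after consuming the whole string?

Start: ε-closure({q0}) = {q0, q1}.
Read '2': {q0, q1} → {q0, q1, q2, q3, q4, q5}.
Read '2': {q0, q1, q2, q3, q4, q5} → {q0, q1, q2, q3, q4, q5}.
Read '1': {q0, q1, q2, q3, q4, q5} → {q0, q1, q2, q3, q4, q5}.
Read '0': {q0, q1, q2, q3, q4, q5} → {q0, q1, q2, q3, q4, q5}.
Read '0': {q0, q1, q2, q3, q4, q5} → {q0, q1, q2, q3, q4, q5}.
Read '0': {q0, q1, q2, q3, q4, q5} → {q0, q1, q2, q3, q4, q5}.
Read '2': {q0, q1, q2, q3, q4, q5} → {q0, q1, q2, q3, q4, q5}.

{q0, q1, q2, q3, q4, q5}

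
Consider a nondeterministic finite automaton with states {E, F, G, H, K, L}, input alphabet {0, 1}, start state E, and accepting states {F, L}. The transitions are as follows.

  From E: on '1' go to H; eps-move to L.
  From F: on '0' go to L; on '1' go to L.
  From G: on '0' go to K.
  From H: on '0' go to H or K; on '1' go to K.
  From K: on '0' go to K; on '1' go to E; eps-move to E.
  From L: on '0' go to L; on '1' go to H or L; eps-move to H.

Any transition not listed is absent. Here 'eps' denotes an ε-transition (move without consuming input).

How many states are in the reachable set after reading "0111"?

Start: ε-closure({E}) = {E, H, L}.
Read '0': {E, H, L} → {E, H, K, L}.
Read '1': {E, H, K, L} → {E, H, K, L}.
Read '1': {E, H, K, L} → {E, H, K, L}.
Read '1': {E, H, K, L} → {E, H, K, L}.
That set has 4 states.

4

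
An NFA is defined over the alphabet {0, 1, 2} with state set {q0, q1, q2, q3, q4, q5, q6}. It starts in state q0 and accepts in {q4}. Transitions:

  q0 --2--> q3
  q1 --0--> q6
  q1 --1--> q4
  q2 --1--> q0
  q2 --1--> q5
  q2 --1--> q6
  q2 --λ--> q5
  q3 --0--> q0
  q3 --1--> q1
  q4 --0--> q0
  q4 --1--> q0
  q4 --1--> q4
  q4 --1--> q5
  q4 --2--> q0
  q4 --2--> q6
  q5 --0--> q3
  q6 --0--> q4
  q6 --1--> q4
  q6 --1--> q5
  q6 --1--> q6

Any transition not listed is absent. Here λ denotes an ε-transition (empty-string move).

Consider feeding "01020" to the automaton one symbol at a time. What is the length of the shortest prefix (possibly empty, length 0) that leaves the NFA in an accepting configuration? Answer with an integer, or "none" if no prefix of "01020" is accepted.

Start in {q0}.
Read '0': q0→∅; now ∅.
The set is empty and remains empty for the remaining 4 symbols.
No reachable set along the way intersects F.

none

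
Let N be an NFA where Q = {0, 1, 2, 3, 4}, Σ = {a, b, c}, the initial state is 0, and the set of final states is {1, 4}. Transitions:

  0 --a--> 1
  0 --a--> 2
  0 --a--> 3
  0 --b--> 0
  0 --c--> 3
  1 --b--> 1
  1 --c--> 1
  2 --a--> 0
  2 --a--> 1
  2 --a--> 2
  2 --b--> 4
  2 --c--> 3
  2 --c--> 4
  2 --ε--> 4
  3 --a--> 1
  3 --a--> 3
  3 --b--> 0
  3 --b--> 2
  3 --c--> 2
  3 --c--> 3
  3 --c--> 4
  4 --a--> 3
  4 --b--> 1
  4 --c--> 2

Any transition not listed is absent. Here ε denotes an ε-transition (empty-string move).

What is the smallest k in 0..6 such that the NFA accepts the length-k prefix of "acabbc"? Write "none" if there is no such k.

Start in {0}.
Read 'a': 0→{1, 2, 3}; union {1, 2, 3}; ε-closure = {1, 2, 3, 4}.
None of the earlier sets intersect F, but {1, 2, 3, 4} does.

1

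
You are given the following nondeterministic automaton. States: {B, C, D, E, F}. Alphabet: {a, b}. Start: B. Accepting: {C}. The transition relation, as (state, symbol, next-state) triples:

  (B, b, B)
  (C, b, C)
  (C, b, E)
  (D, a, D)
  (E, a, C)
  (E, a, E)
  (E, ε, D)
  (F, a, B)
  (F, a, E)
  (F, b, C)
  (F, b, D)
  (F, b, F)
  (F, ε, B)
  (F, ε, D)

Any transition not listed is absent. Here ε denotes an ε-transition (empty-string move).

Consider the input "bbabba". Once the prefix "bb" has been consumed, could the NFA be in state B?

Yes

Start in {B}.
Read 'b': {B} → {B}.
Read 'b': {B} → {B}.
State B is in {B}.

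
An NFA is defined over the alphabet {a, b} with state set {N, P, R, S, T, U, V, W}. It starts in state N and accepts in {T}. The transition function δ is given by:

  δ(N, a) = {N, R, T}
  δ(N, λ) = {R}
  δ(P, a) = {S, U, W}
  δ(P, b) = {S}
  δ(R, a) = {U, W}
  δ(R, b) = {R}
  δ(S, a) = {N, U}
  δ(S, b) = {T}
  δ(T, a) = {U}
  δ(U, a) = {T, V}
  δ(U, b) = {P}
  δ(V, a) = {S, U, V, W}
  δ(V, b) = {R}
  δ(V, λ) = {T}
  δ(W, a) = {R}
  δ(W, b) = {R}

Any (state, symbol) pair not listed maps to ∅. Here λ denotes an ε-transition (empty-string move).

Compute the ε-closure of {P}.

{P}

Begin with {P}.
No ε-moves leave this set, so the closure equals the set itself.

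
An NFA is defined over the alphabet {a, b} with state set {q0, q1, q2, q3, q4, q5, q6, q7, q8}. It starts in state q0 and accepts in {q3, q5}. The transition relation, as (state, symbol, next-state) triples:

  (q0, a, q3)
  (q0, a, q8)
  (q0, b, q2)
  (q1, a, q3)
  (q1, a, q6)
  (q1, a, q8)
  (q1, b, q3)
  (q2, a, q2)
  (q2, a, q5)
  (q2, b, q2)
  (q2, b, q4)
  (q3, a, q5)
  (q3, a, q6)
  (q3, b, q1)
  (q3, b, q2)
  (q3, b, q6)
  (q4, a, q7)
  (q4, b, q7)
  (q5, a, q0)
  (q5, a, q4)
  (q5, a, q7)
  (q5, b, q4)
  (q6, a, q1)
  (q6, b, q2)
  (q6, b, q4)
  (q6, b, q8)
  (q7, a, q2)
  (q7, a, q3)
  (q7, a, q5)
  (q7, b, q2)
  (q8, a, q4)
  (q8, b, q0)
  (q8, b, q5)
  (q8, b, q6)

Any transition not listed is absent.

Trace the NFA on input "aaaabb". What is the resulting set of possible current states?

{q0, q2, q3, q4, q5, q6, q7, q8}

Start in {q0}.
Read 'a': q0→{q3, q8}; now {q3, q8}.
Read 'a': q3→{q5, q6}, q8→{q4}; now {q4, q5, q6}.
Read 'a': q4→{q7}, q5→{q0, q4, q7}, q6→{q1}; now {q0, q1, q4, q7}.
Read 'a': q0→{q3, q8}, q1→{q3, q6, q8}, q4→{q7}, q7→{q2, q3, q5}; now {q2, q3, q5, q6, q7, q8}.
Read 'b': q2→{q2, q4}, q3→{q1, q2, q6}, q5→{q4}, q6→{q2, q4, q8}, q7→{q2}, q8→{q0, q5, q6}; now {q0, q1, q2, q4, q5, q6, q8}.
Read 'b': q0→{q2}, q1→{q3}, q2→{q2, q4}, q4→{q7}, q5→{q4}, q6→{q2, q4, q8}, q8→{q0, q5, q6}; now {q0, q2, q3, q4, q5, q6, q7, q8}.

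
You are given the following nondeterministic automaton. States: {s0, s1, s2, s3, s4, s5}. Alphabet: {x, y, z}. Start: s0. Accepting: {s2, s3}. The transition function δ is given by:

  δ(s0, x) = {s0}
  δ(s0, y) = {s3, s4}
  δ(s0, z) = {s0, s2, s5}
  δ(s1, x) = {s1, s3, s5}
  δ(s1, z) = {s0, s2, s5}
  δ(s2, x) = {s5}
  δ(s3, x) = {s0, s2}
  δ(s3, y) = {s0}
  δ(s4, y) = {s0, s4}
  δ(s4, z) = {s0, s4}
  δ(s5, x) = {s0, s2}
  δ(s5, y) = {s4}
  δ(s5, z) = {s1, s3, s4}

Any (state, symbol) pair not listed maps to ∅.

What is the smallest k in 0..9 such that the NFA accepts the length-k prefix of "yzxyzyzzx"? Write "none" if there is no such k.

Start in {s0}.
Read 'y': s0→{s3, s4}; now {s3, s4}.
None of the earlier sets intersect F, but {s3, s4} does.

1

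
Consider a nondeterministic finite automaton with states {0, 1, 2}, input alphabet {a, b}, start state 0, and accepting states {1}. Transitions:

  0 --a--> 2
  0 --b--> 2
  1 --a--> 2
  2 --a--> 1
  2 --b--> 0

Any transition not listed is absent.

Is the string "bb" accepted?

No

Start in {0}.
Read 'b': 0→{2}; now {2}.
Read 'b': 2→{0}; now {0}.
The final set {0} contains no accepting state.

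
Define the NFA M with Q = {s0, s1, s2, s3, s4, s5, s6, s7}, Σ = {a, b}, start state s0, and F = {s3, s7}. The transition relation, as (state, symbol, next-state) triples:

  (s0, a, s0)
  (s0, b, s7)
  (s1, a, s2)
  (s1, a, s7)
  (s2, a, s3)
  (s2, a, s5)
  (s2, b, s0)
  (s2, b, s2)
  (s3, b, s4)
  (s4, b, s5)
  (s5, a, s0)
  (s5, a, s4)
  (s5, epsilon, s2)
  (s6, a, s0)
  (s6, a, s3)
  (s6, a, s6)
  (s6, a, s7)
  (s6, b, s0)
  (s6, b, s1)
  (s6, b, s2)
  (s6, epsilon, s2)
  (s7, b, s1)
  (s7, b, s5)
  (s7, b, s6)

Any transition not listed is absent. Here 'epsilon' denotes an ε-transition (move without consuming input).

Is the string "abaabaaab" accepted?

No

Start in {s0}.
Read 'a': {s0} → {s0}.
Read 'b': {s0} → {s7}.
Read 'a': {s7} → ∅.
The set is empty and remains empty for the remaining 6 symbols.
The final set ∅ contains no accepting state.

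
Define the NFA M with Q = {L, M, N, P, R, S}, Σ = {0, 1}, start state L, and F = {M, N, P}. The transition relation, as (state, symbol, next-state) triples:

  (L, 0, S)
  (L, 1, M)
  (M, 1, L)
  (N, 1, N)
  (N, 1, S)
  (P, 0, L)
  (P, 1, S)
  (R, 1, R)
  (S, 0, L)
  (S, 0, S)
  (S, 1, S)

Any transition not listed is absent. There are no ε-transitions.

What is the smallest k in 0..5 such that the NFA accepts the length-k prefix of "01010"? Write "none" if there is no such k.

Start in {L}.
Read '0': L→{S}; now {S}.
Read '1': S→{S}; now {S}.
Read '0': S→{L, S}; now {L, S}.
Read '1': L→{M}, S→{S}; now {M, S}.
None of the earlier sets intersect F, but {M, S} does.

4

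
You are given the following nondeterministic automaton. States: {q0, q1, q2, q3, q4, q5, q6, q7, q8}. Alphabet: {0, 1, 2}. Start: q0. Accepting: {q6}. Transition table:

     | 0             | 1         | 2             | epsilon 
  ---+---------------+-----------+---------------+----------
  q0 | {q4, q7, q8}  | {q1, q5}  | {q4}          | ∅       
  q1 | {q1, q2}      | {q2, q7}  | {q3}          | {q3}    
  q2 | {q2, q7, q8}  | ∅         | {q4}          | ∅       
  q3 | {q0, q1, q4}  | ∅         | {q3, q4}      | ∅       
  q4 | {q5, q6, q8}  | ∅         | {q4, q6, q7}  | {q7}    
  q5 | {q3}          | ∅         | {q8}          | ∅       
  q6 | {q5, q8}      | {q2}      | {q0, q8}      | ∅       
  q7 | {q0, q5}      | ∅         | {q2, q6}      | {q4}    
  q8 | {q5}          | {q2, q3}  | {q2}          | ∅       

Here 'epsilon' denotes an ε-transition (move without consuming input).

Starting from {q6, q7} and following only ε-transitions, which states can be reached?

Begin with {q6, q7}.
ε-move q7 → q4; add q4.

{q4, q6, q7}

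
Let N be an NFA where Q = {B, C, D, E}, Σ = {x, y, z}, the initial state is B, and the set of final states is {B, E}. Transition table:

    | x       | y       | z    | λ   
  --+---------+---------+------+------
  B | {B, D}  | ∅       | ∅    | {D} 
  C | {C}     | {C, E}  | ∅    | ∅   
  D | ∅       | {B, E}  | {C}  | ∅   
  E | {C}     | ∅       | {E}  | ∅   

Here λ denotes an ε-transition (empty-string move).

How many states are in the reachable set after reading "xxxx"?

Start: ε-closure({B}) = {B, D}.
Read 'x': {B, D} → {B, D}.
Read 'x': {B, D} → {B, D}.
Read 'x': {B, D} → {B, D}.
Read 'x': {B, D} → {B, D}.
That set has 2 states.

2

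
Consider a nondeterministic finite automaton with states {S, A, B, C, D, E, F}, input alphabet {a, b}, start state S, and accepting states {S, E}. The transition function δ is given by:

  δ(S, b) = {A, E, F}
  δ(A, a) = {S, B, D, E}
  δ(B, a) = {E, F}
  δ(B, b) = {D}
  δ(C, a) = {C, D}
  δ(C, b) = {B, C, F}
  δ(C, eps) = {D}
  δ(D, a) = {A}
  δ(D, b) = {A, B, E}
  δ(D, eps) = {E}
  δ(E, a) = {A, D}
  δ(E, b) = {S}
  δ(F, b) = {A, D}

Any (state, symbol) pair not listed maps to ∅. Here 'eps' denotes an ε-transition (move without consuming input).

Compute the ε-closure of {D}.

{D, E}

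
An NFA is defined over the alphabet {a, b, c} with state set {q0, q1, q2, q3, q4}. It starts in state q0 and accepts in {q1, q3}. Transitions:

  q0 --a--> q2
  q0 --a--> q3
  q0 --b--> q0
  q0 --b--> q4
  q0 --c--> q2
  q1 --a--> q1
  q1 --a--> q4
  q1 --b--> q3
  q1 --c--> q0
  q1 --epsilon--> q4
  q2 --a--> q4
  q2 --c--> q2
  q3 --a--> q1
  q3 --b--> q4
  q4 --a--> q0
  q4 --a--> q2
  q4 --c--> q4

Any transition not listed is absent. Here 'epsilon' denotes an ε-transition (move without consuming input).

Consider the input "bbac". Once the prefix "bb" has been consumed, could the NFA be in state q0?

Start in {q0}.
Read 'b': q0→{q0, q4}; now {q0, q4}.
Read 'b': q0→{q0, q4}, q4→∅; now {q0, q4}.
State q0 is in {q0, q4}.

Yes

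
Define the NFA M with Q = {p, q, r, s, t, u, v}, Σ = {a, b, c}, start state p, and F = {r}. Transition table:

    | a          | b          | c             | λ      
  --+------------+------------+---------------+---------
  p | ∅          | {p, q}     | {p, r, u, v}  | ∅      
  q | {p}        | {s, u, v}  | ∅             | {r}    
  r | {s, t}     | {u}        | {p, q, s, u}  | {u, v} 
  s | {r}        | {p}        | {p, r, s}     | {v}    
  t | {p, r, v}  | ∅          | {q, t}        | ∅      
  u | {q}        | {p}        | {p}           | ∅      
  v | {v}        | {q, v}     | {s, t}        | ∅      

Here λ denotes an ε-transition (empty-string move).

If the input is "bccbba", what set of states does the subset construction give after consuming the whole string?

{p, q, r, s, t, u, v}

Start in {p}.
Read 'b': {p} → {p, q, r, u, v}.
Read 'c': {p, q, r, u, v} → {p, q, r, s, t, u, v}.
Read 'c': {p, q, r, s, t, u, v} → {p, q, r, s, t, u, v}.
Read 'b': {p, q, r, s, t, u, v} → {p, q, r, s, u, v}.
Read 'b': {p, q, r, s, u, v} → {p, q, r, s, u, v}.
Read 'a': {p, q, r, s, u, v} → {p, q, r, s, t, u, v}.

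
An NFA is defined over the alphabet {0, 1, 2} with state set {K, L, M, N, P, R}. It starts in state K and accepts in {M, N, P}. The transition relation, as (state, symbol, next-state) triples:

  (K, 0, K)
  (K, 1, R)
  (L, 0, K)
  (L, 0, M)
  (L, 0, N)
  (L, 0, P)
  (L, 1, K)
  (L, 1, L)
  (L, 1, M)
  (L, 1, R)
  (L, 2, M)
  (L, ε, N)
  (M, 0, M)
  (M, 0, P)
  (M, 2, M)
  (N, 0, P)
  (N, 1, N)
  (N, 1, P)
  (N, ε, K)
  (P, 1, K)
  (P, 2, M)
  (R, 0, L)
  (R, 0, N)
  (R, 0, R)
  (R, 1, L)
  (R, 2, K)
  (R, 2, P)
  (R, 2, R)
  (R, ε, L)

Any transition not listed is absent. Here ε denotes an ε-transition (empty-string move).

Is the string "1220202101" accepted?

Yes

Start in {K}.
Read '1': K→{R}; union {R}; ε-closure = {K, L, N, R}.
Read '2': K→∅, L→{M}, N→∅, R→{K, P, R}; union {K, M, P, R}; ε-closure = {K, L, M, N, P, R}.
Read '2': K→∅, L→{M}, M→{M}, N→∅, P→{M}, R→{K, P, R}; union {K, M, P, R}; ε-closure = {K, L, M, N, P, R}.
Read '0': K→{K}, L→{K, M, N, P}, M→{M, P}, N→{P}, P→∅, R→{L, N, R}; now {K, L, M, N, P, R}.
Read '2': K→∅, L→{M}, M→{M}, N→∅, P→{M}, R→{K, P, R}; union {K, M, P, R}; ε-closure = {K, L, M, N, P, R}.
Read '0': K→{K}, L→{K, M, N, P}, M→{M, P}, N→{P}, P→∅, R→{L, N, R}; now {K, L, M, N, P, R}.
Read '2': K→∅, L→{M}, M→{M}, N→∅, P→{M}, R→{K, P, R}; union {K, M, P, R}; ε-closure = {K, L, M, N, P, R}.
Read '1': K→{R}, L→{K, L, M, R}, M→∅, N→{N, P}, P→{K}, R→{L}; now {K, L, M, N, P, R}.
Read '0': K→{K}, L→{K, M, N, P}, M→{M, P}, N→{P}, P→∅, R→{L, N, R}; now {K, L, M, N, P, R}.
Read '1': K→{R}, L→{K, L, M, R}, M→∅, N→{N, P}, P→{K}, R→{L}; now {K, L, M, N, P, R}.
The final set {K, L, M, N, P, R} contains the accepting states M, N, P.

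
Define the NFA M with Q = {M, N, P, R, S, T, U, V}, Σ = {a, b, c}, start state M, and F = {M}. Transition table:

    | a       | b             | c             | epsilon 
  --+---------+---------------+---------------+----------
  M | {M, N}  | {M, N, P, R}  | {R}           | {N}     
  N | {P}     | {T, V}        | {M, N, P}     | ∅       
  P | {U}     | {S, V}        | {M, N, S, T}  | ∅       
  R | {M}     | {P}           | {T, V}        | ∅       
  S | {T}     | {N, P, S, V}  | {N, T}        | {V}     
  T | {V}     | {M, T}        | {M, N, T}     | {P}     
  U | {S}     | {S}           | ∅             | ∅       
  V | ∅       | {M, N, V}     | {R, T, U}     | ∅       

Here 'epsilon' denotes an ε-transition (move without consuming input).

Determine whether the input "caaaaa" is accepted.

Yes

Start: ε-closure({M}) = {M, N}.
Read 'c': M→{R}, N→{M, N, P}; now {M, N, P, R}.
Read 'a': M→{M, N}, N→{P}, P→{U}, R→{M}; now {M, N, P, U}.
Read 'a': M→{M, N}, N→{P}, P→{U}, U→{S}; union {M, N, P, S, U}; ε-closure = {M, N, P, S, U, V}.
Read 'a': M→{M, N}, N→{P}, P→{U}, S→{T}, U→{S}, V→∅; union {M, N, P, S, T, U}; ε-closure = {M, N, P, S, T, U, V}.
Read 'a': M→{M, N}, N→{P}, P→{U}, S→{T}, T→{V}, U→{S}, V→∅; now {M, N, P, S, T, U, V}.
Read 'a': M→{M, N}, N→{P}, P→{U}, S→{T}, T→{V}, U→{S}, V→∅; now {M, N, P, S, T, U, V}.
The final set {M, N, P, S, T, U, V} contains the accepting state M.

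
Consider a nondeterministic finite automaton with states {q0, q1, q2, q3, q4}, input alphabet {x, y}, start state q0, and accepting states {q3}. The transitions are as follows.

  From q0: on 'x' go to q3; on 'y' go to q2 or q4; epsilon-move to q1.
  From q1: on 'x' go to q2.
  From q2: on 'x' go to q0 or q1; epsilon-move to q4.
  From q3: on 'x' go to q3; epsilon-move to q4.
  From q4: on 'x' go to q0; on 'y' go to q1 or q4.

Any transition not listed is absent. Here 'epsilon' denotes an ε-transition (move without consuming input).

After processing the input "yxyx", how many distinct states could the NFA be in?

2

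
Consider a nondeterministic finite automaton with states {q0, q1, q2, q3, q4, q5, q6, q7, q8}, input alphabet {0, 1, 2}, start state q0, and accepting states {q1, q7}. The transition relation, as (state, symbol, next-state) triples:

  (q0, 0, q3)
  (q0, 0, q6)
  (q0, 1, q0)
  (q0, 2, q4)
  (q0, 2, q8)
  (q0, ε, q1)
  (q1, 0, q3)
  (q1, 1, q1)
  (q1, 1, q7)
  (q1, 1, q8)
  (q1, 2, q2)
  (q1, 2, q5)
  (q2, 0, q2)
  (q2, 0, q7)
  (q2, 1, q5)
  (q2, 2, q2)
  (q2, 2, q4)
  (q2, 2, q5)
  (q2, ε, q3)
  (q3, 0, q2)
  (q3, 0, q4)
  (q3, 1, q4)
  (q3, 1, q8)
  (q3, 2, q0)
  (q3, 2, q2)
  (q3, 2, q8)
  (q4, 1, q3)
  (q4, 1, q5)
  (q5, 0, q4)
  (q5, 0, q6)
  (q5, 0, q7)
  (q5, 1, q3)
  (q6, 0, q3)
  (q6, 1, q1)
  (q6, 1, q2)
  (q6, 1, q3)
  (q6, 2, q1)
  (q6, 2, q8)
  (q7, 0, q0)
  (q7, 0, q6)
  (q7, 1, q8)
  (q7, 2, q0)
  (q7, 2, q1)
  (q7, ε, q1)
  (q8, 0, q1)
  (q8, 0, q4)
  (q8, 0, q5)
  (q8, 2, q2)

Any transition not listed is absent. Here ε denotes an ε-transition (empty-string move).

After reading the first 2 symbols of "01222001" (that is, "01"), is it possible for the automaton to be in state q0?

Start: ε-closure({q0}) = {q0, q1}.
Read '0': {q0, q1} → {q3, q6}.
Read '1': {q3, q6} → {q1, q2, q3, q4, q8}.
State q0 is not in {q1, q2, q3, q4, q8}.

No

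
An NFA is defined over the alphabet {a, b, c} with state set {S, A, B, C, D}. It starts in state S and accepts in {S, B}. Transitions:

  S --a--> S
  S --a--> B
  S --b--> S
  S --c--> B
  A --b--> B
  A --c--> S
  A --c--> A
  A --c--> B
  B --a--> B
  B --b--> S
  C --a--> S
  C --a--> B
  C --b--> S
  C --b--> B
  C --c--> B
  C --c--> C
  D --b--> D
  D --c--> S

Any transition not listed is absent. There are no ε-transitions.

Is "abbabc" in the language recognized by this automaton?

Yes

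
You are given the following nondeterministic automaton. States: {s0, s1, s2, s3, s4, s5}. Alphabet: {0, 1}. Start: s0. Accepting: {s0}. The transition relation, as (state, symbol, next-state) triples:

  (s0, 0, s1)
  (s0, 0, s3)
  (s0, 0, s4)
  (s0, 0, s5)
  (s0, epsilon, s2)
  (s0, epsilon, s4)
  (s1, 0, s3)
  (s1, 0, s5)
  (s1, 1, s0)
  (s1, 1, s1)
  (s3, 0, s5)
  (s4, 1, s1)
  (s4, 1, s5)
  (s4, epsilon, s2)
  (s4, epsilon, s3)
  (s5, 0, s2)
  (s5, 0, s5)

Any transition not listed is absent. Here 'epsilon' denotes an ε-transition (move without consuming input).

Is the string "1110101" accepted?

Yes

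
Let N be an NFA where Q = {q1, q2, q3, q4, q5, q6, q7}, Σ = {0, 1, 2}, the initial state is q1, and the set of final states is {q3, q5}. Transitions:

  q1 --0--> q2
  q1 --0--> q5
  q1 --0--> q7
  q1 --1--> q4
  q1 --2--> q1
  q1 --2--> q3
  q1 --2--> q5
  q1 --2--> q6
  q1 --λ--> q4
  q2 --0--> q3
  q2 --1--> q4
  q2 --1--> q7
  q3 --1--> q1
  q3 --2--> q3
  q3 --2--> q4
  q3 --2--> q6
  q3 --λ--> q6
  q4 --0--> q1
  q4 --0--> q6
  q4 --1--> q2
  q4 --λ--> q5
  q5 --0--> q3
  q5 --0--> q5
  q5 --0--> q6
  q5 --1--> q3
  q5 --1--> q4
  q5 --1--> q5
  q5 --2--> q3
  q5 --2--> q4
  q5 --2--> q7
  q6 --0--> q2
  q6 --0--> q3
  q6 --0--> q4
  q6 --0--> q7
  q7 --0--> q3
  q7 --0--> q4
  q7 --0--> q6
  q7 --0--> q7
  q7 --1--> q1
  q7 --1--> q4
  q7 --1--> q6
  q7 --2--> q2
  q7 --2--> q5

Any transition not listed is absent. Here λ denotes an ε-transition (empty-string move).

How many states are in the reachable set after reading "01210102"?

Start: ε-closure({q1}) = {q1, q4, q5}.
Read '0': q1→{q2, q5, q7}, q4→{q1, q6}, q5→{q3, q5, q6}; union {q1, q2, q3, q5, q6, q7}; ε-closure = {q1, q2, q3, q4, q5, q6, q7}.
Read '1': q1→{q4}, q2→{q4, q7}, q3→{q1}, q4→{q2}, q5→{q3, q4, q5}, q6→∅, q7→{q1, q4, q6}; now {q1, q2, q3, q4, q5, q6, q7}.
Read '2': q1→{q1, q3, q5, q6}, q2→∅, q3→{q3, q4, q6}, q4→∅, q5→{q3, q4, q7}, q6→∅, q7→{q2, q5}; now {q1, q2, q3, q4, q5, q6, q7}.
Read '1': q1→{q4}, q2→{q4, q7}, q3→{q1}, q4→{q2}, q5→{q3, q4, q5}, q6→∅, q7→{q1, q4, q6}; now {q1, q2, q3, q4, q5, q6, q7}.
Read '0': q1→{q2, q5, q7}, q2→{q3}, q3→∅, q4→{q1, q6}, q5→{q3, q5, q6}, q6→{q2, q3, q4, q7}, q7→{q3, q4, q6, q7}; now {q1, q2, q3, q4, q5, q6, q7}.
Read '1': q1→{q4}, q2→{q4, q7}, q3→{q1}, q4→{q2}, q5→{q3, q4, q5}, q6→∅, q7→{q1, q4, q6}; now {q1, q2, q3, q4, q5, q6, q7}.
Read '0': q1→{q2, q5, q7}, q2→{q3}, q3→∅, q4→{q1, q6}, q5→{q3, q5, q6}, q6→{q2, q3, q4, q7}, q7→{q3, q4, q6, q7}; now {q1, q2, q3, q4, q5, q6, q7}.
Read '2': q1→{q1, q3, q5, q6}, q2→∅, q3→{q3, q4, q6}, q4→∅, q5→{q3, q4, q7}, q6→∅, q7→{q2, q5}; now {q1, q2, q3, q4, q5, q6, q7}.
That set has 7 states.

7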